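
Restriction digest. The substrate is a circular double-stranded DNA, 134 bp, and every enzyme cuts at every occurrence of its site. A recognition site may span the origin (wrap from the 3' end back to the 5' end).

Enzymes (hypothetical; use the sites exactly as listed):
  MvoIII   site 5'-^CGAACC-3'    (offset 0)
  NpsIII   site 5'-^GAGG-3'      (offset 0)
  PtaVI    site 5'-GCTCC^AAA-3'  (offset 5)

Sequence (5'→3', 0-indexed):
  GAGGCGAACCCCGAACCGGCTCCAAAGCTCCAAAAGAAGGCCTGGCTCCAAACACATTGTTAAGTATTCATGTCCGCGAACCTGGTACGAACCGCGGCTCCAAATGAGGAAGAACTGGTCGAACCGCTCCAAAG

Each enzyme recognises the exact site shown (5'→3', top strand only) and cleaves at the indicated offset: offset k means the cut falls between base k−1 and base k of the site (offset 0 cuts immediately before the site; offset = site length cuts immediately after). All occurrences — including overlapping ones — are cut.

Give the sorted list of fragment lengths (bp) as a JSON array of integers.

[4,4,4,7,8,11,11,12,14,14,18,27]

Site scan:
  MvoIII CGAACC/0: at [4, 11, 76, 87, 119] ⇒ [4, 11, 76, 87, 119]
  NpsIII GAGG/0: at [0, 105] ⇒ [0, 105]
  PtaVI GCTCCAAA/5: at [18, 26, 44, 96, 125] ⇒ [23, 31, 49, 101, 130]

All cut coordinates (distinct, sorted): [0, 4, 11, 23, 31, 49, 76, 87, 101, 105, 119, 130]

Fragments:
  0→4: 4 bp
  4→11: 7 bp
  11→23: 12 bp
  23→31: 8 bp
  31→49: 18 bp
  49→76: 27 bp
  76→87: 11 bp
  87→101: 14 bp
  101→105: 4 bp
  105→119: 14 bp
  119→130: 11 bp
  130→0 (wrap): 134-130+0 = 4 bp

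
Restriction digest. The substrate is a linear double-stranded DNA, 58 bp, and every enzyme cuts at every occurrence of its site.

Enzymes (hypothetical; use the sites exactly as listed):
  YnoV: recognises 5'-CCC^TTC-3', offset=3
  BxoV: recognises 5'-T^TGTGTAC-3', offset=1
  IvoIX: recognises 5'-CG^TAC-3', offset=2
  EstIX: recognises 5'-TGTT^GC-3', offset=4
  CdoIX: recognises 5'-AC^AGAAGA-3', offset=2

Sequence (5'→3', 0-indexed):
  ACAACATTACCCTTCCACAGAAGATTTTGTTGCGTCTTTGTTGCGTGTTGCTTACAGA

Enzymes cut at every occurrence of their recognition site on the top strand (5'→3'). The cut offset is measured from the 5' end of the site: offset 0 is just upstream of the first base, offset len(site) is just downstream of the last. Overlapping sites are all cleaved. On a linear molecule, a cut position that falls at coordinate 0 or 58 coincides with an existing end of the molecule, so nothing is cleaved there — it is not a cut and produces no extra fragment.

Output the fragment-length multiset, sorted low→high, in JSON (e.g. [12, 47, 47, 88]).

Site scan:
  YnoV CCCTTC/3: at [9] ⇒ [12]
  BxoV (TTGTGTAC, off=1): no sites
  IvoIX (CGTAC, off=2): no sites
  EstIX TGTTGC/4: at [27, 38, 45] ⇒ [31, 42, 49]
  CdoIX ACAGAAGA/2: at [16] ⇒ [18]

All cut coordinates (distinct, sorted): [12, 18, 31, 42, 49]

Fragment lengths:
  [0,12): 12 bp
  [12,18): 6 bp
  [18,31): 13 bp
  [31,42): 11 bp
  [42,49): 7 bp
  [49,58): 9 bp

[6,7,9,11,12,13]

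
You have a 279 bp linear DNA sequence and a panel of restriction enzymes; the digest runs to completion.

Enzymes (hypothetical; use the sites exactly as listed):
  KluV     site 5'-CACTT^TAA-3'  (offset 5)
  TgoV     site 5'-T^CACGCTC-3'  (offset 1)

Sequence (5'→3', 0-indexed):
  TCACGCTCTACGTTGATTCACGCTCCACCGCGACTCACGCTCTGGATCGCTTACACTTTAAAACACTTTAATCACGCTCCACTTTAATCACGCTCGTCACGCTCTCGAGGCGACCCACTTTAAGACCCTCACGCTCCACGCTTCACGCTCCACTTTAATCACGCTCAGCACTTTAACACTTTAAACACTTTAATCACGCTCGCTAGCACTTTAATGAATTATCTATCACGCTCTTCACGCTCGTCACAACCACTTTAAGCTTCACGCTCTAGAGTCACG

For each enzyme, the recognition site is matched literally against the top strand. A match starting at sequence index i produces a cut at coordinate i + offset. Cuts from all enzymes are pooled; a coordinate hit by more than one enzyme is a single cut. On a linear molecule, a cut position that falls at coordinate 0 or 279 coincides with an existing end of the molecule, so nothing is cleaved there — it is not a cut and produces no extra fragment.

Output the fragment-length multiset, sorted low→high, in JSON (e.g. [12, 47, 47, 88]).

[1,4,4,4,4,7,8,9,9,9,9,10,12,12,14,14,15,17,17,17,17,20,23,23]

Site scan:
  KluV (CACTTTAA, off=5): starts [53, 63, 79, 115, 150, 168, 176, 185, 206, 250] → cuts [58, 68, 84, 120, 155, 173, 181, 190, 211, 255]
  TgoV (TCACGCTC, off=1): starts [0, 17, 34, 71, 87, 96, 128, 142, 158, 193, 225, 234, 261] → cuts [1, 18, 35, 72, 88, 97, 129, 143, 159, 194, 226, 235, 262]

Pooled cuts: [1, 18, 35, 58, 68, 72, 84, 88, 97, 120, 129, 143, 155, 159, 173, 181, 190, 194, 211, 226, 235, 255, 262]

Fragments:
  [0,1): 1 bp
  [1,18): 17 bp
  [18,35): 17 bp
  [35,58): 23 bp
  [58,68): 10 bp
  [68,72): 4 bp
  [72,84): 12 bp
  [84,88): 4 bp
  [88,97): 9 bp
  [97,120): 23 bp
  [120,129): 9 bp
  [129,143): 14 bp
  [143,155): 12 bp
  [155,159): 4 bp
  [159,173): 14 bp
  [173,181): 8 bp
  [181,190): 9 bp
  [190,194): 4 bp
  [194,211): 17 bp
  [211,226): 15 bp
  [226,235): 9 bp
  [235,255): 20 bp
  [255,262): 7 bp
  [262,279): 17 bp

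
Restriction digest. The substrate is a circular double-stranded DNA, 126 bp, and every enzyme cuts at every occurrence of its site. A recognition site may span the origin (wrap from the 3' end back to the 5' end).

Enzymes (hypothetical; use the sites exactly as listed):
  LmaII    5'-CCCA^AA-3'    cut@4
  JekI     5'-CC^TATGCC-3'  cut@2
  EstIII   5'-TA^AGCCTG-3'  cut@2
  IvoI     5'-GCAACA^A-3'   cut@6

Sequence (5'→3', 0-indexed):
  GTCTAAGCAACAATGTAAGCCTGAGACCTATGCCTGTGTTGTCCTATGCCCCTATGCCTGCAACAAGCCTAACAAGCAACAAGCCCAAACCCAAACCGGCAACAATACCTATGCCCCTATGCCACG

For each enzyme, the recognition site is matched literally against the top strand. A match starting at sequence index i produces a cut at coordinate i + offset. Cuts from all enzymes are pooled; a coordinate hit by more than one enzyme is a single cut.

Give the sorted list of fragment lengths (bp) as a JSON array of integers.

[5,5,6,6,8,8,11,11,13,16,16,21]

Scan for sites:
  LmaII (CCCAAA, off=4): starts [83, 89] → cuts [87, 93]
  JekI (CCTATGCC, off=2): starts [26, 42, 50, 107, 115] → cuts [28, 44, 52, 109, 117]
  EstIII (TAAGCCTG, off=2): starts [15] → cuts [17]
  IvoI (GCAACAA, off=6): starts [6, 59, 75, 98] → cuts [12, 65, 81, 104]

All cut coordinates (distinct, sorted): [12, 17, 28, 44, 52, 65, 81, 87, 93, 104, 109, 117]

Fragment lengths:
  12→17: 5 bp
  17→28: 11 bp
  28→44: 16 bp
  44→52: 8 bp
  52→65: 13 bp
  65→81: 16 bp
  81→87: 6 bp
  87→93: 6 bp
  93→104: 11 bp
  104→109: 5 bp
  109→117: 8 bp
  117→12 (wrap): 126-117+12 = 21 bp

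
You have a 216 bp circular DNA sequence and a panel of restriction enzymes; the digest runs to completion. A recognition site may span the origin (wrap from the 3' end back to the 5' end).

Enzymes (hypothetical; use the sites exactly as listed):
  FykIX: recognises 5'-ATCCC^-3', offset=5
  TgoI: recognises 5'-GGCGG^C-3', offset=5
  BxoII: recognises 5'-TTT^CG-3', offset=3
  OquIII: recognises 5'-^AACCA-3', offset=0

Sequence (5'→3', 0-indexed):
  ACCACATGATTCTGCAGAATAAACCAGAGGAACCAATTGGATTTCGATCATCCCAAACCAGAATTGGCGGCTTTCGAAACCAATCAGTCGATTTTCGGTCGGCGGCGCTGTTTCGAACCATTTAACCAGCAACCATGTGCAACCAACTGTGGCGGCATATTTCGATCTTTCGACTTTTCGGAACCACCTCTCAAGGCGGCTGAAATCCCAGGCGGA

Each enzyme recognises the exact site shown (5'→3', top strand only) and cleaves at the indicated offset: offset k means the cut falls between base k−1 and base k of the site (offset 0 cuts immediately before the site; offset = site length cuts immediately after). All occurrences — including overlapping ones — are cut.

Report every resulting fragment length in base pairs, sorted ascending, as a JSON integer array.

Scan for sites:
  FykIX ATCCC/5: at [49, 204] ⇒ [54, 209]
  TgoI GGCGGC/5: at [65, 100, 150, 194] ⇒ [70, 105, 155, 199]
  BxoII TTTCG/3: at [41, 71, 92, 110, 159, 167, 175] ⇒ [44, 74, 95, 113, 162, 170, 178]
  OquIII AACCA/0: at [21, 30, 55, 77, 115, 123, 130, 140, 181, 215] ⇒ [21, 30, 55, 77, 115, 123, 130, 140, 181, 215]

All cut coordinates (distinct, sorted): [21, 30, 44, 54, 55, 70, 74, 77, 95, 105, 113, 115, 123, 130, 140, 155, 162, 170, 178, 181, 199, 209, 215]

Fragments:
  21→30: 9 bp
  30→44: 14 bp
  44→54: 10 bp
  54→55: 1 bp
  55→70: 15 bp
  70→74: 4 bp
  74→77: 3 bp
  77→95: 18 bp
  95→105: 10 bp
  105→113: 8 bp
  113→115: 2 bp
  115→123: 8 bp
  123→130: 7 bp
  130→140: 10 bp
  140→155: 15 bp
  155→162: 7 bp
  162→170: 8 bp
  170→178: 8 bp
  178→181: 3 bp
  181→199: 18 bp
  199→209: 10 bp
  209→215: 6 bp
  215→21 (wrap): 216-215+21 = 22 bp

[1,2,3,3,4,6,7,7,8,8,8,8,9,10,10,10,10,14,15,15,18,18,22]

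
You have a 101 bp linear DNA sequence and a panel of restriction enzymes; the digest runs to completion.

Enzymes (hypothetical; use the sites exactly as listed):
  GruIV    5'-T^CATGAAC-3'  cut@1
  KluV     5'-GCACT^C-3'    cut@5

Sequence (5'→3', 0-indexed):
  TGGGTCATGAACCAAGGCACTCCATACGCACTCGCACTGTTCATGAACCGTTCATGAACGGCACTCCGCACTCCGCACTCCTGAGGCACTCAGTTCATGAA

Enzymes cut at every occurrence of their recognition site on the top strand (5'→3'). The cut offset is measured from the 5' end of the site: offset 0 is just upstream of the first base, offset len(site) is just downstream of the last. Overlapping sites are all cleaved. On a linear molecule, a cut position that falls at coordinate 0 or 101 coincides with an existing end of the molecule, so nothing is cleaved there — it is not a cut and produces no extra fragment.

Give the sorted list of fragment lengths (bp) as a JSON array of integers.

[5,7,7,9,11,11,11,11,13,16]

Scan for sites:
  GruIV (TCATGAAC, off=1): starts [4, 40, 51] → cuts [5, 41, 52]
  KluV (GCACTC, off=5): starts [16, 27, 60, 67, 74, 85] → cuts [21, 32, 65, 72, 79, 90]

Pooled cuts: [5, 21, 32, 41, 52, 65, 72, 79, 90]

Fragments:
  [0,5): 5 bp
  [5,21): 16 bp
  [21,32): 11 bp
  [32,41): 9 bp
  [41,52): 11 bp
  [52,65): 13 bp
  [65,72): 7 bp
  [72,79): 7 bp
  [79,90): 11 bp
  [90,101): 11 bp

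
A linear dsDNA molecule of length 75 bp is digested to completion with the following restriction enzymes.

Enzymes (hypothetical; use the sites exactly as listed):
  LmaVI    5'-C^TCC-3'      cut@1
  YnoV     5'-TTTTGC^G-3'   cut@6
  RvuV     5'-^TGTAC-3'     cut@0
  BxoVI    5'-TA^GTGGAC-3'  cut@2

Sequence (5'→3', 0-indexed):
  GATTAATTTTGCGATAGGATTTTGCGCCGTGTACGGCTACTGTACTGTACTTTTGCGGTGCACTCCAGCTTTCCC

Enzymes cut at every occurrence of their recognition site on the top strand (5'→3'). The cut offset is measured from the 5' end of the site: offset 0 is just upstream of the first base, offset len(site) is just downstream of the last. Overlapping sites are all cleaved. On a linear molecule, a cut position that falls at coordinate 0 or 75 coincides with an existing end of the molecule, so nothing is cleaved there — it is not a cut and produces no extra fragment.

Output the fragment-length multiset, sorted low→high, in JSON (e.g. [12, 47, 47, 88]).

Site scan:
  LmaVI (CTCC, off=1): starts [62] → cuts [63]
  YnoV (TTTTGCG, off=6): starts [6, 19, 50] → cuts [12, 25, 56]
  RvuV (TGTAC, off=0): starts [29, 40, 45] → cuts [29, 40, 45]
  BxoVI (TAGTGGAC, off=2): no sites

Pooled cuts: [12, 25, 29, 40, 45, 56, 63]

Fragments:
  [0,12): 12 bp
  [12,25): 13 bp
  [25,29): 4 bp
  [29,40): 11 bp
  [40,45): 5 bp
  [45,56): 11 bp
  [56,63): 7 bp
  [63,75): 12 bp

[4,5,7,11,11,12,12,13]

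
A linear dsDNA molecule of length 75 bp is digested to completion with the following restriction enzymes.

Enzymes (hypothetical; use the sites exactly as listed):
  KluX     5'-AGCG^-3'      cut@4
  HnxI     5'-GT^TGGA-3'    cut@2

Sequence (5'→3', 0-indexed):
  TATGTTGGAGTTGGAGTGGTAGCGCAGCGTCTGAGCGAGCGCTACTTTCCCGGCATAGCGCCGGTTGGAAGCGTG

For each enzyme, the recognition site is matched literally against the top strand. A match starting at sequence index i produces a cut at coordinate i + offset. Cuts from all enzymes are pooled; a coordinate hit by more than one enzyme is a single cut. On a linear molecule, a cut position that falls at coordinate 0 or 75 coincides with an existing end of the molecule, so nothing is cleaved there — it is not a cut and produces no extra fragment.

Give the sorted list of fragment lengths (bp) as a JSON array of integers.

[2,4,5,5,5,6,8,8,13,19]

Scan for sites:
  KluX AGCG/4: at [20, 25, 33, 37, 56, 69] ⇒ [24, 29, 37, 41, 60, 73]
  HnxI GTTGGA/2: at [3, 9, 63] ⇒ [5, 11, 65]

Pooled cuts: [5, 11, 24, 29, 37, 41, 60, 65, 73]

Fragments:
  [0,5): 5 bp
  [5,11): 6 bp
  [11,24): 13 bp
  [24,29): 5 bp
  [29,37): 8 bp
  [37,41): 4 bp
  [41,60): 19 bp
  [60,65): 5 bp
  [65,73): 8 bp
  [73,75): 2 bp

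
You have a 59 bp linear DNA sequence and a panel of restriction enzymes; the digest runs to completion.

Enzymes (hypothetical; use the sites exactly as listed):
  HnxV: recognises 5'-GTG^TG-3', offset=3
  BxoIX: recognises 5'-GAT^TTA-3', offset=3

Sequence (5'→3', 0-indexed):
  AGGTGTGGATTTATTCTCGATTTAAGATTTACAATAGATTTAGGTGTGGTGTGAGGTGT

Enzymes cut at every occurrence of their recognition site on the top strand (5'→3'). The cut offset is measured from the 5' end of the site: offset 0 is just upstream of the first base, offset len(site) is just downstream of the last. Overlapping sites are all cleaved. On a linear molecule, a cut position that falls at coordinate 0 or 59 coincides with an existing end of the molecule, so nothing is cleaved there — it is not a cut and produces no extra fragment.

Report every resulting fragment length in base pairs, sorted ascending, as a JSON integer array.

Site scan:
  HnxV (GTGTG, off=3): starts [2, 43, 48] → cuts [5, 46, 51]
  BxoIX (GATTTA, off=3): starts [7, 18, 25, 36] → cuts [10, 21, 28, 39]

All cut coordinates (distinct, sorted): [5, 10, 21, 28, 39, 46, 51]

Fragments:
  [0,5): 5 bp
  [5,10): 5 bp
  [10,21): 11 bp
  [21,28): 7 bp
  [28,39): 11 bp
  [39,46): 7 bp
  [46,51): 5 bp
  [51,59): 8 bp

[5,5,5,7,7,8,11,11]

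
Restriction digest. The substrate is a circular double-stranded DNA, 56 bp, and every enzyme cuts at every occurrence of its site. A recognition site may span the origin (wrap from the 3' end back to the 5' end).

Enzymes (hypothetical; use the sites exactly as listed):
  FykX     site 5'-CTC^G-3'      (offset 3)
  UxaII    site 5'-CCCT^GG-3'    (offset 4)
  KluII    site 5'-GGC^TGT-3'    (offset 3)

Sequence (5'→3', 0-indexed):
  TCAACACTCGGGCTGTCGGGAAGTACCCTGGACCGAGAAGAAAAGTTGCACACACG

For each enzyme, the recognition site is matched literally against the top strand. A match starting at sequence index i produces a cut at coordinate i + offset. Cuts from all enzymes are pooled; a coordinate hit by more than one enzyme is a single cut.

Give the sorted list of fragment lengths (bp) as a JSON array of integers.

[4,16,36]

Per-enzyme occurrences:
  FykX (CTCG, off=3): starts [6] → cuts [9]
  UxaII (CCCTGG, off=4): starts [25] → cuts [29]
  KluII (GGCTGT, off=3): starts [10] → cuts [13]

Pooled cuts: [9, 13, 29]

Fragments:
  9→13: 4 bp
  13→29: 16 bp
  29→9 (wrap): 56-29+9 = 36 bp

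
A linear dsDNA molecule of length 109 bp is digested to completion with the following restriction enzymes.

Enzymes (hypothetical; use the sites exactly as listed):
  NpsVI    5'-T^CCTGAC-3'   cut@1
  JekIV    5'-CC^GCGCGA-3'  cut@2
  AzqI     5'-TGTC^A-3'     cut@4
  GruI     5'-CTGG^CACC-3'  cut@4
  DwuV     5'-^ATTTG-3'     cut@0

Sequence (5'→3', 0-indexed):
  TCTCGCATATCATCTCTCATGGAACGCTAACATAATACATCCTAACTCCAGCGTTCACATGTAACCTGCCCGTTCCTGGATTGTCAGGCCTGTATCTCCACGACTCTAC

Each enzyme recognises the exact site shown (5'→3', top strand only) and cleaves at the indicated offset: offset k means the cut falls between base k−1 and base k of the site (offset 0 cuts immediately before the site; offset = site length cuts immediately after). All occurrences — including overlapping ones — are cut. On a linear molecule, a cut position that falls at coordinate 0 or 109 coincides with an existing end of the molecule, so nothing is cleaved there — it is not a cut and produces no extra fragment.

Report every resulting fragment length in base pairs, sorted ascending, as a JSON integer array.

[24,85]

Per-enzyme occurrences:
  NpsVI (TCCTGAC, off=1): no sites
  JekIV (CCGCGCGA, off=2): no sites
  AzqI (TGTCA, off=4): starts [81] → cuts [85]
  GruI (CTGGCACC, off=4): no sites
  DwuV (ATTTG, off=0): no sites

All cut coordinates (distinct, sorted): [85]

Fragments:
  [0,85): 85 bp
  [85,109): 24 bp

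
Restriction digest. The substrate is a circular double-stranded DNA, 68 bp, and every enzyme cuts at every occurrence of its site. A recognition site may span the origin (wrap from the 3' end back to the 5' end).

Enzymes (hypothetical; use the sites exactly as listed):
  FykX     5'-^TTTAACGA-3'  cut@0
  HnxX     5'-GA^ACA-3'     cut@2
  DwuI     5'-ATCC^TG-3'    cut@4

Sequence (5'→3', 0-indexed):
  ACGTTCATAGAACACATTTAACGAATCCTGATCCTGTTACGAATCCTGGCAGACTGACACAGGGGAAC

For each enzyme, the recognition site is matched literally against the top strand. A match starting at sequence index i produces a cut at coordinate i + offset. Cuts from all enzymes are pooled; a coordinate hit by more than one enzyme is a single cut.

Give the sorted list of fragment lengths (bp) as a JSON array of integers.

Scan for sites:
  FykX (TTTAACGA, off=0): starts [16] → cuts [16]
  HnxX (GAACA, off=2): starts [9, 64] → cuts [11, 66]
  DwuI (ATCCTG, off=4): starts [24, 30, 42] → cuts [28, 34, 46]

All cut coordinates (distinct, sorted): [11, 16, 28, 34, 46, 66]

Fragment lengths:
  11→16: 5 bp
  16→28: 12 bp
  28→34: 6 bp
  34→46: 12 bp
  46→66: 20 bp
  66→11 (wrap): 68-66+11 = 13 bp

[5,6,12,12,13,20]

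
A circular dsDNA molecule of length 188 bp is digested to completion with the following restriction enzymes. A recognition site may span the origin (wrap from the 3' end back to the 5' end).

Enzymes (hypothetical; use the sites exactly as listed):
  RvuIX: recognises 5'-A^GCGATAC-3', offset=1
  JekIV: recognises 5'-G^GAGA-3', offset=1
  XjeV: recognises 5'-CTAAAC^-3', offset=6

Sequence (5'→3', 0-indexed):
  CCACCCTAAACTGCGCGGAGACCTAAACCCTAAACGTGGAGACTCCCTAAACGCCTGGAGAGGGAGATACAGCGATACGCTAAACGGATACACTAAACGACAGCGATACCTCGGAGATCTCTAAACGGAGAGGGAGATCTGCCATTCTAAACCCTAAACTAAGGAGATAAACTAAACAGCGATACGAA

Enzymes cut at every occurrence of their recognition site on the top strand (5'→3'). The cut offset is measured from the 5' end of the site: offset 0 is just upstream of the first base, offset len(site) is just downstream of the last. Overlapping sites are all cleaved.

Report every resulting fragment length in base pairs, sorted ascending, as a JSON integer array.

[1,1,3,4,4,5,6,6,6,7,7,8,11,11,13,13,14,14,14,19,21]

Scan for sites:
  RvuIX AGCGATAC/1: at [70, 101, 177] ⇒ [71, 102, 178]
  JekIV GGAGA/1: at [16, 37, 56, 62, 112, 126, 132, 162] ⇒ [17, 38, 57, 63, 113, 127, 133, 163]
  XjeV CTAAAC/6: at [5, 22, 29, 46, 79, 92, 120, 146, 153, 171] ⇒ [11, 28, 35, 52, 85, 98, 126, 152, 159, 177]

Pooled cuts: [11, 17, 28, 35, 38, 52, 57, 63, 71, 85, 98, 102, 113, 126, 127, 133, 152, 159, 163, 177, 178]

Fragments:
  11→17: 6 bp
  17→28: 11 bp
  28→35: 7 bp
  35→38: 3 bp
  38→52: 14 bp
  52→57: 5 bp
  57→63: 6 bp
  63→71: 8 bp
  71→85: 14 bp
  85→98: 13 bp
  98→102: 4 bp
  102→113: 11 bp
  113→126: 13 bp
  126→127: 1 bp
  127→133: 6 bp
  133→152: 19 bp
  152→159: 7 bp
  159→163: 4 bp
  163→177: 14 bp
  177→178: 1 bp
  178→11 (wrap): 188-178+11 = 21 bp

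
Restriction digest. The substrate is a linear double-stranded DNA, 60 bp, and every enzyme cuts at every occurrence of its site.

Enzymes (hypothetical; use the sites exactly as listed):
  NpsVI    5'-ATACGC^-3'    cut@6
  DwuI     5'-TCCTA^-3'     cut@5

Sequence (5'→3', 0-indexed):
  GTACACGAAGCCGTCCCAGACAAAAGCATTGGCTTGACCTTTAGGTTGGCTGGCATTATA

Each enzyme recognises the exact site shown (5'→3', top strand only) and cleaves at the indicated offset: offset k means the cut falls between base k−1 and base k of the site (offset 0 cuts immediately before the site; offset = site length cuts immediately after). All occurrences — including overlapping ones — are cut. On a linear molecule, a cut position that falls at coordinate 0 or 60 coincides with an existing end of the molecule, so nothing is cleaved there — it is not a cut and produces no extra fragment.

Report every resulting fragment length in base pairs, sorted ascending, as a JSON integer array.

Per-enzyme occurrences:
  NpsVI (ATACGC, off=6): no sites
  DwuI (TCCTA, off=5): no sites

All cut coordinates (distinct, sorted): ∅

Fragments:
  no cuts → one linear fragment of 60 bp

[60]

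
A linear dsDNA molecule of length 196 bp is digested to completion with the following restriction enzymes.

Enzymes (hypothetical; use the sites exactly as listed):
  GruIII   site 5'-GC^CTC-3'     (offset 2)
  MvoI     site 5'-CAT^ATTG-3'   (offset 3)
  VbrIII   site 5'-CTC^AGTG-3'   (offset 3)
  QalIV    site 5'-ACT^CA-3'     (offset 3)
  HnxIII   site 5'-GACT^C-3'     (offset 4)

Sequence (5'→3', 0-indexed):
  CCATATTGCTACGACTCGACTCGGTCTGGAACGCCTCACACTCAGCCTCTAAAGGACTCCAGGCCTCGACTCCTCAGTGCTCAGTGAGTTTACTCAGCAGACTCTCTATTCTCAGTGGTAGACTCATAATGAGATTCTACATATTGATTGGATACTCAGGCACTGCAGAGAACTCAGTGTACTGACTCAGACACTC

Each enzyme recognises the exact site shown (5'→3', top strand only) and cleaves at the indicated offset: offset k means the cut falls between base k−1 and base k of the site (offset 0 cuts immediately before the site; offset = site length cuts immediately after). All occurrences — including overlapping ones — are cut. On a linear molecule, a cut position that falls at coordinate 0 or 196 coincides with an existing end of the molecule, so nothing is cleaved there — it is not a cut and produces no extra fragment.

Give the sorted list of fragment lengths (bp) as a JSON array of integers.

[1,4,4,4,5,6,7,7,8,9,9,10,11,12,12,12,12,13,14,18,18]

Scan for sites:
  GruIII GCCTC/2: at [32, 44, 62] ⇒ [34, 46, 64]
  MvoI CATATTG/3: at [1, 139] ⇒ [4, 142]
  VbrIII CTCAGTG/3: at [72, 79, 110, 172] ⇒ [75, 82, 113, 175]
  QalIV ACTCA/3: at [39, 91, 121, 153, 171, 184] ⇒ [42, 94, 124, 156, 174, 187]
  HnxIII GACTC/4: at [12, 17, 54, 67, 99, 120, 183] ⇒ [16, 21, 58, 71, 103, 124, 187]

All cut coordinates (distinct, sorted): [4, 16, 21, 34, 42, 46, 58, 64, 71, 75, 82, 94, 103, 113, 124, 142, 156, 174, 175, 187]

Fragment lengths:
  [0,4): 4 bp
  [4,16): 12 bp
  [16,21): 5 bp
  [21,34): 13 bp
  [34,42): 8 bp
  [42,46): 4 bp
  [46,58): 12 bp
  [58,64): 6 bp
  [64,71): 7 bp
  [71,75): 4 bp
  [75,82): 7 bp
  [82,94): 12 bp
  [94,103): 9 bp
  [103,113): 10 bp
  [113,124): 11 bp
  [124,142): 18 bp
  [142,156): 14 bp
  [156,174): 18 bp
  [174,175): 1 bp
  [175,187): 12 bp
  [187,196): 9 bp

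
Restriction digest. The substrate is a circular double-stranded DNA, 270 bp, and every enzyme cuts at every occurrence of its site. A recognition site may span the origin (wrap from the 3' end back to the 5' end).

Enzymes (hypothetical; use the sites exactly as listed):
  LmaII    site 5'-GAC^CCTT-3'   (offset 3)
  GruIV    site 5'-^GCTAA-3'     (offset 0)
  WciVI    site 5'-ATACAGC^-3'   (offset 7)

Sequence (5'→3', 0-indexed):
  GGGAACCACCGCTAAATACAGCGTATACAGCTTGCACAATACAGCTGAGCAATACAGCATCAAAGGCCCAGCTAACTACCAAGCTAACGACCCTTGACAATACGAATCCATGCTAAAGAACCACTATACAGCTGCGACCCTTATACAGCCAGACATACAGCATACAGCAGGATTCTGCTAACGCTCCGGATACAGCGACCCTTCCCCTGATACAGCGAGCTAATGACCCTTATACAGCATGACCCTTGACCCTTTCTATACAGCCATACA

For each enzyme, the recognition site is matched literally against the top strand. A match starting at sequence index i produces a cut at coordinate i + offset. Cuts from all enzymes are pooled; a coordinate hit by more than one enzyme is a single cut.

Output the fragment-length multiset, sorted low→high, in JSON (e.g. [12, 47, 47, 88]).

Per-enzyme occurrences:
  LmaII (GACCCTT, off=3): starts [88, 135, 196, 224, 240, 247] → cuts [91, 138, 199, 227, 243, 250]
  GruIV (GCTAA, off=0): starts [10, 70, 82, 111, 176, 218] → cuts [10, 70, 82, 111, 176, 218]
  WciVI (ATACAGC, off=7): starts [15, 24, 38, 51, 125, 142, 154, 161, 189, 209, 231, 257] → cuts [22, 31, 45, 58, 132, 149, 161, 168, 196, 216, 238, 264]

All cut coordinates (distinct, sorted): [10, 22, 31, 45, 58, 70, 82, 91, 111, 132, 138, 149, 161, 168, 176, 196, 199, 216, 218, 227, 238, 243, 250, 264]

Fragment lengths:
  10→22: 12 bp
  22→31: 9 bp
  31→45: 14 bp
  45→58: 13 bp
  58→70: 12 bp
  70→82: 12 bp
  82→91: 9 bp
  91→111: 20 bp
  111→132: 21 bp
  132→138: 6 bp
  138→149: 11 bp
  149→161: 12 bp
  161→168: 7 bp
  168→176: 8 bp
  176→196: 20 bp
  196→199: 3 bp
  199→216: 17 bp
  216→218: 2 bp
  218→227: 9 bp
  227→238: 11 bp
  238→243: 5 bp
  243→250: 7 bp
  250→264: 14 bp
  264→10 (wrap): 270-264+10 = 16 bp

[2,3,5,6,7,7,8,9,9,9,11,11,12,12,12,12,13,14,14,16,17,20,20,21]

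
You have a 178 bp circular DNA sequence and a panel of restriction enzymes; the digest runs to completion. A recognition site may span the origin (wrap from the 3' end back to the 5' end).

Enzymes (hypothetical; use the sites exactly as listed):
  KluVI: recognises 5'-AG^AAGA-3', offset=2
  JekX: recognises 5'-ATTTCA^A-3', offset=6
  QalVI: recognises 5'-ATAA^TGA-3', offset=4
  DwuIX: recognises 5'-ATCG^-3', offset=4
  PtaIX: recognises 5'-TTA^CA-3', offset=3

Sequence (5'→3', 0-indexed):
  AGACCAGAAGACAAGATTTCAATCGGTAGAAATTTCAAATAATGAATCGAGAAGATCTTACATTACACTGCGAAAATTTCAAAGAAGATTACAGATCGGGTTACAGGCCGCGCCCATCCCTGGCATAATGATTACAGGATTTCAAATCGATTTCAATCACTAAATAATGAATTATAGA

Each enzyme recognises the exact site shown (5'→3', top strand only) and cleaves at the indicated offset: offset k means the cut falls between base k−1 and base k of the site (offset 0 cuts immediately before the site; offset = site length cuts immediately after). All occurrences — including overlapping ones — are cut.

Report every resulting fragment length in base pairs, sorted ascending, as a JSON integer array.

[2,3,4,5,5,5,5,6,6,7,7,7,8,9,10,10,12,12,14,16,25]

Scan for sites:
  KluVI AGAAGA/2: at [5, 49, 82, 175] ⇒ [7, 51, 84, 177]
  JekX ATTTCAA/6: at [15, 31, 75, 138, 149] ⇒ [21, 37, 81, 144, 155]
  QalVI ATAATGA/4: at [38, 124, 163] ⇒ [42, 128, 167]
  DwuIX ATCG/4: at [21, 45, 94, 145] ⇒ [25, 49, 98, 149]
  PtaIX TTACA/3: at [57, 62, 88, 100, 131] ⇒ [60, 65, 91, 103, 134]

Pooled cuts: [7, 21, 25, 37, 42, 49, 51, 60, 65, 81, 84, 91, 98, 103, 128, 134, 144, 149, 155, 167, 177]

Fragment lengths:
  7→21: 14 bp
  21→25: 4 bp
  25→37: 12 bp
  37→42: 5 bp
  42→49: 7 bp
  49→51: 2 bp
  51→60: 9 bp
  60→65: 5 bp
  65→81: 16 bp
  81→84: 3 bp
  84→91: 7 bp
  91→98: 7 bp
  98→103: 5 bp
  103→128: 25 bp
  128→134: 6 bp
  134→144: 10 bp
  144→149: 5 bp
  149→155: 6 bp
  155→167: 12 bp
  167→177: 10 bp
  177→7 (wrap): 178-177+7 = 8 bp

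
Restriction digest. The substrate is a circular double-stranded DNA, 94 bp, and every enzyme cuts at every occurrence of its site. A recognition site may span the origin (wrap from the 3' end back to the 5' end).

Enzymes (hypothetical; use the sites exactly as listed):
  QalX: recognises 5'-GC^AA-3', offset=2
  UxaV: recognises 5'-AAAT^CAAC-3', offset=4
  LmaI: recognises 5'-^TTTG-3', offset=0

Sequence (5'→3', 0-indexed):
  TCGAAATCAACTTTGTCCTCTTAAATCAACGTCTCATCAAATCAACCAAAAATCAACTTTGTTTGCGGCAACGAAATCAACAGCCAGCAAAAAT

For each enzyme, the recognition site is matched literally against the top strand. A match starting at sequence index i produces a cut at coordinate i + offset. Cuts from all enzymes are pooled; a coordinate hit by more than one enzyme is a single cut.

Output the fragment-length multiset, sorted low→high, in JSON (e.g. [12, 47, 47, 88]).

Scan for sites:
  QalX GCAA/2: at [67, 86] ⇒ [69, 88]
  UxaV AAATCAAC/4: at [3, 22, 38, 49, 73] ⇒ [7, 26, 42, 53, 77]
  LmaI TTTG/0: at [11, 57, 61] ⇒ [11, 57, 61]

All cut coordinates (distinct, sorted): [7, 11, 26, 42, 53, 57, 61, 69, 77, 88]

Fragment lengths:
  7→11: 4 bp
  11→26: 15 bp
  26→42: 16 bp
  42→53: 11 bp
  53→57: 4 bp
  57→61: 4 bp
  61→69: 8 bp
  69→77: 8 bp
  77→88: 11 bp
  88→7 (wrap): 94-88+7 = 13 bp

[4,4,4,8,8,11,11,13,15,16]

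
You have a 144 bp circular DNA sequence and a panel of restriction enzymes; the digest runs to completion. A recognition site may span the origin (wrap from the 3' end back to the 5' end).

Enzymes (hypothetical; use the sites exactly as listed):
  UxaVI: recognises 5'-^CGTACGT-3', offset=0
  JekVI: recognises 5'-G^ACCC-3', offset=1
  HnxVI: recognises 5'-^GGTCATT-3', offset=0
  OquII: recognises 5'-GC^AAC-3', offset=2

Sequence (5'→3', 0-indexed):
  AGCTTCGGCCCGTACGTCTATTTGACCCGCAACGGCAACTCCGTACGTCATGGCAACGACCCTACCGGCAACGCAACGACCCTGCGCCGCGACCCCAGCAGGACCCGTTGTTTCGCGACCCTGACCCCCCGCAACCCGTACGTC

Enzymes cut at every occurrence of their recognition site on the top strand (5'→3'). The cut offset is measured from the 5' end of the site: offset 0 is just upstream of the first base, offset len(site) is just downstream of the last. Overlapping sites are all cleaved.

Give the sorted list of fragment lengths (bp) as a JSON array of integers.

Site scan:
  UxaVI CGTACGT/0: at [10, 41, 136] ⇒ [10, 41, 136]
  JekVI GACCC/1: at [23, 57, 77, 90, 101, 116, 122] ⇒ [24, 58, 78, 91, 102, 117, 123]
  HnxVI (GGTCATT, off=0): no sites
  OquII GCAAC/2: at [28, 34, 52, 67, 72, 130] ⇒ [30, 36, 54, 69, 74, 132]

All cut coordinates (distinct, sorted): [10, 24, 30, 36, 41, 54, 58, 69, 74, 78, 91, 102, 117, 123, 132, 136]

Fragment lengths:
  10→24: 14 bp
  24→30: 6 bp
  30→36: 6 bp
  36→41: 5 bp
  41→54: 13 bp
  54→58: 4 bp
  58→69: 11 bp
  69→74: 5 bp
  74→78: 4 bp
  78→91: 13 bp
  91→102: 11 bp
  102→117: 15 bp
  117→123: 6 bp
  123→132: 9 bp
  132→136: 4 bp
  136→10 (wrap): 144-136+10 = 18 bp

[4,4,4,5,5,6,6,6,9,11,11,13,13,14,15,18]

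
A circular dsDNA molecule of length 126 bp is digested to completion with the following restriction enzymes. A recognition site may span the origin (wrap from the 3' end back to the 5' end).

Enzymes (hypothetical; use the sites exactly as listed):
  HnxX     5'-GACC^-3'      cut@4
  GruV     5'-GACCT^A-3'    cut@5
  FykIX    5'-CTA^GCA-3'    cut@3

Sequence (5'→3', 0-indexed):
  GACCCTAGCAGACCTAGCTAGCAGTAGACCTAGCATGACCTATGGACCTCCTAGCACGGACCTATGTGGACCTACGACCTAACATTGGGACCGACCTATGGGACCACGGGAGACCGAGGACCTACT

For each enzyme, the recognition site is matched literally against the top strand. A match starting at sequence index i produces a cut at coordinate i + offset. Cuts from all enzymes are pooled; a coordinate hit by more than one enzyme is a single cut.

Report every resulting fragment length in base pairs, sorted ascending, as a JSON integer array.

Scan for sites:
  HnxX GACC/4: at [0, 10, 26, 36, 44, 58, 68, 75, 88, 92, 101, 111, 118] ⇒ [4, 14, 30, 40, 48, 62, 72, 79, 92, 96, 105, 115, 122]
  GruV GACCTA/5: at [10, 26, 36, 58, 68, 75, 92, 118] ⇒ [15, 31, 41, 63, 73, 80, 97, 123]
  FykIX CTAGCA/3: at [4, 17, 29, 50] ⇒ [7, 20, 32, 53]

Pooled cuts: [4, 7, 14, 15, 20, 30, 31, 32, 40, 41, 48, 53, 62, 63, 72, 73, 79, 80, 92, 96, 97, 105, 115, 122, 123]

Fragment lengths:
  4→7: 3 bp
  7→14: 7 bp
  14→15: 1 bp
  15→20: 5 bp
  20→30: 10 bp
  30→31: 1 bp
  31→32: 1 bp
  32→40: 8 bp
  40→41: 1 bp
  41→48: 7 bp
  48→53: 5 bp
  53→62: 9 bp
  62→63: 1 bp
  63→72: 9 bp
  72→73: 1 bp
  73→79: 6 bp
  79→80: 1 bp
  80→92: 12 bp
  92→96: 4 bp
  96→97: 1 bp
  97→105: 8 bp
  105→115: 10 bp
  115→122: 7 bp
  122→123: 1 bp
  123→4 (wrap): 126-123+4 = 7 bp

[1,1,1,1,1,1,1,1,1,3,4,5,5,6,7,7,7,7,8,8,9,9,10,10,12]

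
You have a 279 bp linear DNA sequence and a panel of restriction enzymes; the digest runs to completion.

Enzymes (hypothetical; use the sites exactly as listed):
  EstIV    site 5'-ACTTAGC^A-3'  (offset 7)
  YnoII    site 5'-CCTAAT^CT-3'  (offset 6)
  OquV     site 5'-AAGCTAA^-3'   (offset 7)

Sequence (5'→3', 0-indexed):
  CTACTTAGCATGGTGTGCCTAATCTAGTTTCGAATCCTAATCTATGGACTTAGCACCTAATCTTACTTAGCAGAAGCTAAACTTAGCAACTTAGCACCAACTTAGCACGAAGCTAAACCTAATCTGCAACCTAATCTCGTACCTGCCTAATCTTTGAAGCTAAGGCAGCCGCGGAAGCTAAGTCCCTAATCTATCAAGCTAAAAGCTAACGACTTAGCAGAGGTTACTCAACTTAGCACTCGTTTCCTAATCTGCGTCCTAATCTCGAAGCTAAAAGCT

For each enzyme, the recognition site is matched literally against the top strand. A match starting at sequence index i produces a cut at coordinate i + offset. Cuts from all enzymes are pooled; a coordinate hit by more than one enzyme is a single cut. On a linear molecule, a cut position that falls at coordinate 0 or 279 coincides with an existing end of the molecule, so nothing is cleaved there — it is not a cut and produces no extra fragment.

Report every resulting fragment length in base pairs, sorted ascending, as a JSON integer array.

[5,7,7,7,7,8,9,9,9,9,10,10,11,11,12,12,12,12,13,14,14,16,18,18,19]

Site scan:
  EstIV ACTTAGCA/7: at [2, 47, 64, 80, 88, 99, 211, 230] ⇒ [9, 54, 71, 87, 95, 106, 218, 237]
  YnoII CCTAATCT/6: at [17, 35, 55, 117, 129, 145, 184, 245, 257] ⇒ [23, 41, 61, 123, 135, 151, 190, 251, 263]
  OquV AAGCTAA/7: at [73, 109, 156, 174, 195, 202, 267] ⇒ [80, 116, 163, 181, 202, 209, 274]

Pooled cuts: [9, 23, 41, 54, 61, 71, 80, 87, 95, 106, 116, 123, 135, 151, 163, 181, 190, 202, 209, 218, 237, 251, 263, 274]

Fragment lengths:
  [0,9): 9 bp
  [9,23): 14 bp
  [23,41): 18 bp
  [41,54): 13 bp
  [54,61): 7 bp
  [61,71): 10 bp
  [71,80): 9 bp
  [80,87): 7 bp
  [87,95): 8 bp
  [95,106): 11 bp
  [106,116): 10 bp
  [116,123): 7 bp
  [123,135): 12 bp
  [135,151): 16 bp
  [151,163): 12 bp
  [163,181): 18 bp
  [181,190): 9 bp
  [190,202): 12 bp
  [202,209): 7 bp
  [209,218): 9 bp
  [218,237): 19 bp
  [237,251): 14 bp
  [251,263): 12 bp
  [263,274): 11 bp
  [274,279): 5 bp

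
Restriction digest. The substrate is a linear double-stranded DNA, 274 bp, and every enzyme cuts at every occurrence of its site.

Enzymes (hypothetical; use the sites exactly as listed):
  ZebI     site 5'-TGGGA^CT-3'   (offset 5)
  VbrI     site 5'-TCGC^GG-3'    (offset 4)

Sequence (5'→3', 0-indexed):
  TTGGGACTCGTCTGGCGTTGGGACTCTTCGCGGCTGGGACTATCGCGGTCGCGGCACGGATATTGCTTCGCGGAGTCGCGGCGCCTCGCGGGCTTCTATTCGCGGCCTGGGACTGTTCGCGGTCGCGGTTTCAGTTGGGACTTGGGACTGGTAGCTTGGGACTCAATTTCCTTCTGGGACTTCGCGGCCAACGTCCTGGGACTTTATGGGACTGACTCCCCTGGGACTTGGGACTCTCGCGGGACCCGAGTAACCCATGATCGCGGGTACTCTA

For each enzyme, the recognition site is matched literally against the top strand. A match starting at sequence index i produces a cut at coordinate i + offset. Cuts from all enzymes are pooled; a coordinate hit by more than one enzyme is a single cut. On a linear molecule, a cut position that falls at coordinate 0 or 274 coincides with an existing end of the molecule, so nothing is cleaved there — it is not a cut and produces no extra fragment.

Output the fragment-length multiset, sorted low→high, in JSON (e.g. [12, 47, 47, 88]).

[6,6,6,6,7,7,7,7,8,8,8,8,9,10,10,10,14,14,14,15,16,17,18,19,24]

Per-enzyme occurrences:
  ZebI TGGGACT/5: at [1, 18, 34, 107, 135, 142, 156, 174, 196, 206, 221, 228] ⇒ [6, 23, 39, 112, 140, 147, 161, 179, 201, 211, 226, 233]
  VbrI TCGCGG/4: at [27, 42, 48, 67, 75, 85, 99, 116, 122, 181, 236, 260] ⇒ [31, 46, 52, 71, 79, 89, 103, 120, 126, 185, 240, 264]

All cut coordinates (distinct, sorted): [6, 23, 31, 39, 46, 52, 71, 79, 89, 103, 112, 120, 126, 140, 147, 161, 179, 185, 201, 211, 226, 233, 240, 264]

Fragments:
  [0,6): 6 bp
  [6,23): 17 bp
  [23,31): 8 bp
  [31,39): 8 bp
  [39,46): 7 bp
  [46,52): 6 bp
  [52,71): 19 bp
  [71,79): 8 bp
  [79,89): 10 bp
  [89,103): 14 bp
  [103,112): 9 bp
  [112,120): 8 bp
  [120,126): 6 bp
  [126,140): 14 bp
  [140,147): 7 bp
  [147,161): 14 bp
  [161,179): 18 bp
  [179,185): 6 bp
  [185,201): 16 bp
  [201,211): 10 bp
  [211,226): 15 bp
  [226,233): 7 bp
  [233,240): 7 bp
  [240,264): 24 bp
  [264,274): 10 bp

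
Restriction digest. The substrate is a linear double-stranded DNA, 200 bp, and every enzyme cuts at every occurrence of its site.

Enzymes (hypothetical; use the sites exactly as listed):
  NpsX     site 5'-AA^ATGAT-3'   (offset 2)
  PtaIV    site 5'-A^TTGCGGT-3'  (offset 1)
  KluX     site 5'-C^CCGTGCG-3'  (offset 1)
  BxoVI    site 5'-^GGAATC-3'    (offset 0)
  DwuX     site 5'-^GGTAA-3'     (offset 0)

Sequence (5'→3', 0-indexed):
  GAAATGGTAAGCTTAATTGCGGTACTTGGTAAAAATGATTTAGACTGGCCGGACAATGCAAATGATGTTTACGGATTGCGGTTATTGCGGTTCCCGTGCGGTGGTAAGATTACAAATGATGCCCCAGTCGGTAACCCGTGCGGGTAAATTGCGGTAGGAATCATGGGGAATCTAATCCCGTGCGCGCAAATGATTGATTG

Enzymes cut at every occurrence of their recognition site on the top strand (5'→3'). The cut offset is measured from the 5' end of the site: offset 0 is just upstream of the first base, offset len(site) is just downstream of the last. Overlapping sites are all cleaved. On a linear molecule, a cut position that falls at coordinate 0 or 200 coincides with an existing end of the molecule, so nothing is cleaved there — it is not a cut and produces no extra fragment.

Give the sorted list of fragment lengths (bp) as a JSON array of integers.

[5,6,6,7,7,8,9,9,9,10,11,11,11,11,12,13,14,14,27]

Per-enzyme occurrences:
  NpsX (AAATGAT, off=2): starts [32, 59, 113, 187] → cuts [34, 61, 115, 189]
  PtaIV (ATTGCGGT, off=1): starts [15, 74, 83, 147] → cuts [16, 75, 84, 148]
  KluX (CCCGTGCG, off=1): starts [92, 134, 176] → cuts [93, 135, 177]
  BxoVI (GGAATC, off=0): starts [156, 166] → cuts [156, 166]
  DwuX (GGTAA, off=0): starts [5, 27, 102, 129, 142] → cuts [5, 27, 102, 129, 142]

Pooled cuts: [5, 16, 27, 34, 61, 75, 84, 93, 102, 115, 129, 135, 142, 148, 156, 166, 177, 189]

Fragment lengths:
  [0,5): 5 bp
  [5,16): 11 bp
  [16,27): 11 bp
  [27,34): 7 bp
  [34,61): 27 bp
  [61,75): 14 bp
  [75,84): 9 bp
  [84,93): 9 bp
  [93,102): 9 bp
  [102,115): 13 bp
  [115,129): 14 bp
  [129,135): 6 bp
  [135,142): 7 bp
  [142,148): 6 bp
  [148,156): 8 bp
  [156,166): 10 bp
  [166,177): 11 bp
  [177,189): 12 bp
  [189,200): 11 bp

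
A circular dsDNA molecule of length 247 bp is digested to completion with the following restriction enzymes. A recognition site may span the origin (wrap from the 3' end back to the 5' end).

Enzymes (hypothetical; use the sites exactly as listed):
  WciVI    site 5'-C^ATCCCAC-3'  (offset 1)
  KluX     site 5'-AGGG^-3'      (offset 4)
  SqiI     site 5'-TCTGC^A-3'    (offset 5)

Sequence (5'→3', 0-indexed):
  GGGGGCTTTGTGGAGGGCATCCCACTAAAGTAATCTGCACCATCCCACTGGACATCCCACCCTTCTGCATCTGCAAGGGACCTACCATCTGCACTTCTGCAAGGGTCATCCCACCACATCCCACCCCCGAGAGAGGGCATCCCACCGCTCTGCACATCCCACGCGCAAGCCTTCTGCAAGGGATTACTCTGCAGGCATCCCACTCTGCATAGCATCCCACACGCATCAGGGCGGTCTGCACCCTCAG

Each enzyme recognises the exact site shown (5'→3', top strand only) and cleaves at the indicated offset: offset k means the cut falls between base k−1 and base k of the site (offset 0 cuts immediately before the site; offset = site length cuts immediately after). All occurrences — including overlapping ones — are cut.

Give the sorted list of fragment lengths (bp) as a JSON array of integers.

Per-enzyme occurrences:
  WciVI (CATCCCAC, off=1): starts [17, 40, 52, 106, 116, 137, 154, 195, 212] → cuts [18, 41, 53, 107, 117, 138, 155, 196, 213]
  KluX (AGGG, off=4): starts [13, 75, 101, 133, 178, 227, 245] → cuts [2, 17, 79, 105, 137, 182, 231]
  SqiI (TCTGCA, off=5): starts [33, 63, 69, 87, 95, 148, 172, 187, 203, 234] → cuts [38, 68, 74, 92, 100, 153, 177, 192, 208, 239]

Pooled cuts: [2, 17, 18, 38, 41, 53, 68, 74, 79, 92, 100, 105, 107, 117, 137, 138, 153, 155, 177, 182, 192, 196, 208, 213, 231, 239]

Fragments:
  2→17: 15 bp
  17→18: 1 bp
  18→38: 20 bp
  38→41: 3 bp
  41→53: 12 bp
  53→68: 15 bp
  68→74: 6 bp
  74→79: 5 bp
  79→92: 13 bp
  92→100: 8 bp
  100→105: 5 bp
  105→107: 2 bp
  107→117: 10 bp
  117→137: 20 bp
  137→138: 1 bp
  138→153: 15 bp
  153→155: 2 bp
  155→177: 22 bp
  177→182: 5 bp
  182→192: 10 bp
  192→196: 4 bp
  196→208: 12 bp
  208→213: 5 bp
  213→231: 18 bp
  231→239: 8 bp
  239→2 (wrap): 247-239+2 = 10 bp

[1,1,2,2,3,4,5,5,5,5,6,8,8,10,10,10,12,12,13,15,15,15,18,20,20,22]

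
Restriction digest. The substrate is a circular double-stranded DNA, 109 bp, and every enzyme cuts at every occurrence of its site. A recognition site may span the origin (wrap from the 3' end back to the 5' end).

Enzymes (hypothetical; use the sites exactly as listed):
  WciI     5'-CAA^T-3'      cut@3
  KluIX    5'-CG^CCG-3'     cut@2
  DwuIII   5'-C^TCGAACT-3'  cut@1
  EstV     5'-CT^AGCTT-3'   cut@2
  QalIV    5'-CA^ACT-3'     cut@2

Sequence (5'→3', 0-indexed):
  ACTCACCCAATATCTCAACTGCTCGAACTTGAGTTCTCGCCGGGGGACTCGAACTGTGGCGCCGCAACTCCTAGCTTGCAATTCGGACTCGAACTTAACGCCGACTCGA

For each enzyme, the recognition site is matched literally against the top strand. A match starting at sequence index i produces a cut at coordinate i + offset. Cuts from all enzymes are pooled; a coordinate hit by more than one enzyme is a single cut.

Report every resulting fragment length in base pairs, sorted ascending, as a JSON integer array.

Per-enzyme occurrences:
  WciI (CAAT, off=3): starts [7, 78] → cuts [10, 81]
  KluIX (CGCCG, off=2): starts [37, 59, 98] → cuts [39, 61, 100]
  DwuIII (CTCGAACT, off=1): starts [21, 47, 87, 104] → cuts [22, 48, 88, 105]
  EstV (CTAGCTT, off=2): starts [70] → cuts [72]
  QalIV (CAACT, off=2): starts [15, 64] → cuts [17, 66]

All cut coordinates (distinct, sorted): [10, 17, 22, 39, 48, 61, 66, 72, 81, 88, 100, 105]

Fragments:
  10→17: 7 bp
  17→22: 5 bp
  22→39: 17 bp
  39→48: 9 bp
  48→61: 13 bp
  61→66: 5 bp
  66→72: 6 bp
  72→81: 9 bp
  81→88: 7 bp
  88→100: 12 bp
  100→105: 5 bp
  105→10 (wrap): 109-105+10 = 14 bp

[5,5,5,6,7,7,9,9,12,13,14,17]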